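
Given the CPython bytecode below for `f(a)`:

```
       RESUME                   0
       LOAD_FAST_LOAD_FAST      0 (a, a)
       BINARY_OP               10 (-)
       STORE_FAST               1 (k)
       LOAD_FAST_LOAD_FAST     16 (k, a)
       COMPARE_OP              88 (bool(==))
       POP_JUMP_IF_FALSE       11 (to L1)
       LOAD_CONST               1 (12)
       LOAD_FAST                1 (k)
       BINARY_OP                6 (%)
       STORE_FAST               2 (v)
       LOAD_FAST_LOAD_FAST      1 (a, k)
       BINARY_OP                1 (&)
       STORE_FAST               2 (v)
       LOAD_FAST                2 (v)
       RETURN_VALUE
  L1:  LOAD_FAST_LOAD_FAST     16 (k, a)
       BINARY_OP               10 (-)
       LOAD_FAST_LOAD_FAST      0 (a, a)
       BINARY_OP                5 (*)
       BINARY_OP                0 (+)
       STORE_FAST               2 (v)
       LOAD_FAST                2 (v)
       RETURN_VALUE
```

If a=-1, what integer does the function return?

2

LOAD_FAST_LOAD_FAST a,a → push -1,-1. Stack: [-1, -1]
BINARY_OP - → -1 - -1 = 0. Stack: [0]
STORE_FAST k → k=0. Stack: []
LOAD_FAST_LOAD_FAST k,a → push 0,-1. Stack: [0, -1]
COMPARE_OP bool(==) → 0 vs -1 = False. Stack: [False]
POP_JUMP_IF_FALSE → pop False; jump. Stack: []
LOAD_FAST_LOAD_FAST k,a → push 0,-1. Stack: [0, -1]
BINARY_OP - → 0 - -1 = 1. Stack: [1]
LOAD_FAST_LOAD_FAST a,a → push -1,-1. Stack: [1, -1, -1]
BINARY_OP * → -1 * -1 = 1. Stack: [1, 1]
BINARY_OP + → 1 + 1 = 2. Stack: [2]
STORE_FAST v → v=2. Stack: []
LOAD_FAST v → push 2. Stack: [2]
RETURN_VALUE → return 2.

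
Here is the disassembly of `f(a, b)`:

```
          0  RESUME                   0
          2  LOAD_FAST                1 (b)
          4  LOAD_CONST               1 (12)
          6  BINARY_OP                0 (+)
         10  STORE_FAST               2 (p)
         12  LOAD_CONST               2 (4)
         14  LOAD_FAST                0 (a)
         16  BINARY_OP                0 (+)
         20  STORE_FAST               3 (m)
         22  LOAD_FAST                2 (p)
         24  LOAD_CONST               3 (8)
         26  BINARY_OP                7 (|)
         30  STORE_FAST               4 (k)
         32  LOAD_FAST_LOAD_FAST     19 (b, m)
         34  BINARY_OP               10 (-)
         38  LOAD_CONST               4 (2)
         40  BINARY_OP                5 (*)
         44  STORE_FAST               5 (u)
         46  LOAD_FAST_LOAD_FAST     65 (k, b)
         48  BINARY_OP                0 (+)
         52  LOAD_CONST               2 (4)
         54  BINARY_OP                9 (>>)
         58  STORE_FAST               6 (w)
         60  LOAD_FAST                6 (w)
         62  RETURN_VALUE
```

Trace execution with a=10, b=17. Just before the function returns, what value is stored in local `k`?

LOAD_FAST b → push 17. Stack: [17]
LOAD_CONST → push 12. Stack: [17, 12]
BINARY_OP + → 17 + 12 = 29. Stack: [29]
STORE_FAST p → p=29. Stack: []
LOAD_CONST → push 4. Stack: [4]
LOAD_FAST a → push 10. Stack: [4, 10]
BINARY_OP + → 4 + 10 = 14. Stack: [14]
STORE_FAST m → m=14. Stack: []
LOAD_FAST p → push 29. Stack: [29]
LOAD_CONST → push 8. Stack: [29, 8]
BINARY_OP | → 29 | 8 = 29. Stack: [29]
STORE_FAST k → k=29. Stack: []
LOAD_FAST_LOAD_FAST b,m → push 17,14. Stack: [17, 14]
BINARY_OP - → 17 - 14 = 3. Stack: [3]
LOAD_CONST → push 2. Stack: [3, 2]
BINARY_OP * → 3 * 2 = 6. Stack: [6]
STORE_FAST u → u=6. Stack: []
LOAD_FAST_LOAD_FAST k,b → push 29,17. Stack: [29, 17]
BINARY_OP + → 29 + 17 = 46. Stack: [46]
LOAD_CONST → push 4. Stack: [46, 4]
BINARY_OP >> → 46 >> 4 = 2. Stack: [2]
STORE_FAST w → w=2. Stack: []
LOAD_FAST w → push 2. Stack: [2]
RETURN_VALUE → return 2.

29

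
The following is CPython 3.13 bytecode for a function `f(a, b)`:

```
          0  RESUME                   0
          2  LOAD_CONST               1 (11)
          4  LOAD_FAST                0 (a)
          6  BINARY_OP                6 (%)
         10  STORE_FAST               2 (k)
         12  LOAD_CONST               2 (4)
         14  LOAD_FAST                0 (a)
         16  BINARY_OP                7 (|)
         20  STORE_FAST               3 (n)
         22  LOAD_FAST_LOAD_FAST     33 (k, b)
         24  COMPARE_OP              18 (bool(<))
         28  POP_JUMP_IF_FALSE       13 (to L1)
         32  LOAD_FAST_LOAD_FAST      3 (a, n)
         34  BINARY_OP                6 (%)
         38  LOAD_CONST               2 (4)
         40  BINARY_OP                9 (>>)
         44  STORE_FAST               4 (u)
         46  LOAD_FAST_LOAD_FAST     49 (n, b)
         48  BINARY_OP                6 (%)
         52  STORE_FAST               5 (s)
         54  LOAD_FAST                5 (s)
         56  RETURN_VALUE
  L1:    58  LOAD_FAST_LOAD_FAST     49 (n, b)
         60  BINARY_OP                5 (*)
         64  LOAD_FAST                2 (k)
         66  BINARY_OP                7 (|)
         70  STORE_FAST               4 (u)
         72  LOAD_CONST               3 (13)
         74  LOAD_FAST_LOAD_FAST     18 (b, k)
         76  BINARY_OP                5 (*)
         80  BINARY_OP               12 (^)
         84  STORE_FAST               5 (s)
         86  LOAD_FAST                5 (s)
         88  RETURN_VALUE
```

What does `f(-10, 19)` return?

9

LOAD_CONST → push 11. Stack: [11]
LOAD_FAST a → push -10. Stack: [11, -10]
BINARY_OP % → 11 % -10 = -9. Stack: [-9]
STORE_FAST k → k=-9. Stack: []
LOAD_CONST → push 4. Stack: [4]
LOAD_FAST a → push -10. Stack: [4, -10]
BINARY_OP | → 4 | -10 = -10. Stack: [-10]
STORE_FAST n → n=-10. Stack: []
LOAD_FAST_LOAD_FAST k,b → push -9,19. Stack: [-9, 19]
COMPARE_OP bool(<) → -9 vs 19 = True. Stack: [True]
POP_JUMP_IF_FALSE → pop True; no jump. Stack: []
LOAD_FAST_LOAD_FAST a,n → push -10,-10. Stack: [-10, -10]
BINARY_OP % → -10 % -10 = 0. Stack: [0]
LOAD_CONST → push 4. Stack: [0, 4]
BINARY_OP >> → 0 >> 4 = 0. Stack: [0]
STORE_FAST u → u=0. Stack: []
LOAD_FAST_LOAD_FAST n,b → push -10,19. Stack: [-10, 19]
BINARY_OP % → -10 % 19 = 9. Stack: [9]
STORE_FAST s → s=9. Stack: []
LOAD_FAST s → push 9. Stack: [9]
RETURN_VALUE → return 9.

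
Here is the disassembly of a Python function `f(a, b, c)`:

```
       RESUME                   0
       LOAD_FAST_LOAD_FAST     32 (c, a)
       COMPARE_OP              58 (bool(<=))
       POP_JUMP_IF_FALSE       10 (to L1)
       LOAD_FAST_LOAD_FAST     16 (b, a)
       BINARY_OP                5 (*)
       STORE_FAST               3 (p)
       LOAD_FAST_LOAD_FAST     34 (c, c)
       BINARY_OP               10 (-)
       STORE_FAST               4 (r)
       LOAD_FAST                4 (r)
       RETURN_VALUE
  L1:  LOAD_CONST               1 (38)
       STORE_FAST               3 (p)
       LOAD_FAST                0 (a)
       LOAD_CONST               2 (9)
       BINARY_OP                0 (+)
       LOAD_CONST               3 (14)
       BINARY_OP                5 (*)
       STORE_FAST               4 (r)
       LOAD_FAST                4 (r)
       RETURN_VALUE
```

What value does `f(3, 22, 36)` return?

LOAD_FAST_LOAD_FAST c,a → push 36,3. Stack: [36, 3]
COMPARE_OP bool(<=) → 36 vs 3 = False. Stack: [False]
POP_JUMP_IF_FALSE → pop False; jump. Stack: []
LOAD_CONST → push 38. Stack: [38]
STORE_FAST p → p=38. Stack: []
LOAD_FAST a → push 3. Stack: [3]
LOAD_CONST → push 9. Stack: [3, 9]
BINARY_OP + → 3 + 9 = 12. Stack: [12]
LOAD_CONST → push 14. Stack: [12, 14]
BINARY_OP * → 12 * 14 = 168. Stack: [168]
STORE_FAST r → r=168. Stack: []
LOAD_FAST r → push 168. Stack: [168]
RETURN_VALUE → return 168.

168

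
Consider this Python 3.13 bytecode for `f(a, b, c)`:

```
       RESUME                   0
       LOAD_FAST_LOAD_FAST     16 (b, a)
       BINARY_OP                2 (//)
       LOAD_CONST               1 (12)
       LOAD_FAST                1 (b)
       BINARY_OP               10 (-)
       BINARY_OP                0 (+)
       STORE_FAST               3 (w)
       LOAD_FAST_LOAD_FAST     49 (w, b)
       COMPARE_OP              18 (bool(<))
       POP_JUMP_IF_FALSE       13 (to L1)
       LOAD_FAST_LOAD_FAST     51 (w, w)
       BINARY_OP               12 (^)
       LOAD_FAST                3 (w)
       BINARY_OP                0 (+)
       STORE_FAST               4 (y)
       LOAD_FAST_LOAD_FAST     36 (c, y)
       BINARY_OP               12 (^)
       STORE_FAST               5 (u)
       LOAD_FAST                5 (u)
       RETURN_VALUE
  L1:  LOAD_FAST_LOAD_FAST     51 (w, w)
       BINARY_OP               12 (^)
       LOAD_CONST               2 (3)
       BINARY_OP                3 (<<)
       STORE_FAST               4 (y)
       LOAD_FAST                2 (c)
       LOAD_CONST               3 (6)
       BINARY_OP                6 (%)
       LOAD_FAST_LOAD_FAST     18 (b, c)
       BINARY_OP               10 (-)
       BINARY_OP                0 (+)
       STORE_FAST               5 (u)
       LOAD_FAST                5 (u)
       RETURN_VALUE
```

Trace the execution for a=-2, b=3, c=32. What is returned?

-27

LOAD_FAST_LOAD_FAST b,a → push 3,-2. Stack: [3, -2]
BINARY_OP // → 3 // -2 = -2. Stack: [-2]
LOAD_CONST → push 12. Stack: [-2, 12]
LOAD_FAST b → push 3. Stack: [-2, 12, 3]
BINARY_OP - → 12 - 3 = 9. Stack: [-2, 9]
BINARY_OP + → -2 + 9 = 7. Stack: [7]
STORE_FAST w → w=7. Stack: []
LOAD_FAST_LOAD_FAST w,b → push 7,3. Stack: [7, 3]
COMPARE_OP bool(<) → 7 vs 3 = False. Stack: [False]
POP_JUMP_IF_FALSE → pop False; jump. Stack: []
LOAD_FAST_LOAD_FAST w,w → push 7,7. Stack: [7, 7]
BINARY_OP ^ → 7 ^ 7 = 0. Stack: [0]
LOAD_CONST → push 3. Stack: [0, 3]
BINARY_OP << → 0 << 3 = 0. Stack: [0]
STORE_FAST y → y=0. Stack: []
LOAD_FAST c → push 32. Stack: [32]
LOAD_CONST → push 6. Stack: [32, 6]
BINARY_OP % → 32 % 6 = 2. Stack: [2]
LOAD_FAST_LOAD_FAST b,c → push 3,32. Stack: [2, 3, 32]
BINARY_OP - → 3 - 32 = -29. Stack: [2, -29]
BINARY_OP + → 2 + -29 = -27. Stack: [-27]
STORE_FAST u → u=-27. Stack: []
LOAD_FAST u → push -27. Stack: [-27]
RETURN_VALUE → return -27.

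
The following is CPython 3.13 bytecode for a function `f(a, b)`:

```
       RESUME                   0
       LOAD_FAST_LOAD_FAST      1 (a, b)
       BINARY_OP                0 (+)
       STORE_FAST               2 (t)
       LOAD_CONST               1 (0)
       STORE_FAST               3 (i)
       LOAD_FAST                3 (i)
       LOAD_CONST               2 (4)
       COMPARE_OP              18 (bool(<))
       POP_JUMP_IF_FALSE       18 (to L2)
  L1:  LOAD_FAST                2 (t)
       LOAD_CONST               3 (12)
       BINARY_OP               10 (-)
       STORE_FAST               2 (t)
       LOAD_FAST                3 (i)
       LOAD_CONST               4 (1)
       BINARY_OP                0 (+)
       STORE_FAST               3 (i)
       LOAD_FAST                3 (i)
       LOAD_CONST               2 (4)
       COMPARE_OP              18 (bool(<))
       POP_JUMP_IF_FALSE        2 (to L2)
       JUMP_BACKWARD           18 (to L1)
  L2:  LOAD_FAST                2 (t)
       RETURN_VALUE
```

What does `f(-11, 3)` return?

LOAD_FAST_LOAD_FAST a,b → push -11,3. Stack: [-11, 3]
BINARY_OP + → -11 + 3 = -8. Stack: [-8]
STORE_FAST t → t=-8. Stack: []
LOAD_CONST → push 0. Stack: [0]
STORE_FAST i → i=0. Stack: []
LOAD_FAST i → push 0. Stack: [0]
LOAD_CONST → push 4. Stack: [0, 4]
COMPARE_OP bool(<) → 0 vs 4 = True. Stack: [True]
POP_JUMP_IF_FALSE → pop True; no jump. Stack: []
LOAD_FAST t → push -8. Stack: [-8]
LOAD_CONST → push 12. Stack: [-8, 12]
BINARY_OP - → -8 - 12 = -20. Stack: [-20]
STORE_FAST t → t=-20. Stack: []
LOAD_FAST i → push 0. Stack: [0]
LOAD_CONST → push 1. Stack: [0, 1]
BINARY_OP + → 0 + 1 = 1. Stack: [1]
STORE_FAST i → i=1. Stack: []
LOAD_FAST i → push 1. Stack: [1]
LOAD_CONST → push 4. Stack: [1, 4]
COMPARE_OP bool(<) → 1 vs 4 = True. Stack: [True]
POP_JUMP_IF_FALSE → pop True; no jump. Stack: []
LOAD_FAST t → push -20. Stack: [-20]
LOAD_CONST → push 12. Stack: [-20, 12]
BINARY_OP - → -20 - 12 = -32. Stack: [-32]
STORE_FAST t → t=-32. Stack: []
LOAD_FAST i → push 1. Stack: [1]
LOAD_CONST → push 1. Stack: [1, 1]
BINARY_OP + → 1 + 1 = 2. Stack: [2]
STORE_FAST i → i=2. Stack: []
LOAD_FAST i → push 2. Stack: [2]
LOAD_CONST → push 4. Stack: [2, 4]
COMPARE_OP bool(<) → 2 vs 4 = True. Stack: [True]
POP_JUMP_IF_FALSE → pop True; no jump. Stack: []
LOAD_FAST t → push -32. Stack: [-32]
LOAD_CONST → push 12. Stack: [-32, 12]
BINARY_OP - → -32 - 12 = -44. Stack: [-44]
STORE_FAST t → t=-44. Stack: []
LOAD_FAST i → push 2. Stack: [2]
LOAD_CONST → push 1. Stack: [2, 1]
BINARY_OP + → 2 + 1 = 3. Stack: [3]
STORE_FAST i → i=3. Stack: []
LOAD_FAST i → push 3. Stack: [3]
LOAD_CONST → push 4. Stack: [3, 4]
COMPARE_OP bool(<) → 3 vs 4 = True. Stack: [True]
POP_JUMP_IF_FALSE → pop True; no jump. Stack: []
LOAD_FAST t → push -44. Stack: [-44]
LOAD_CONST → push 12. Stack: [-44, 12]
BINARY_OP - → -44 - 12 = -56. Stack: [-56]
STORE_FAST t → t=-56. Stack: []
LOAD_FAST i → push 3. Stack: [3]
LOAD_CONST → push 1. Stack: [3, 1]
BINARY_OP + → 3 + 1 = 4. Stack: [4]
STORE_FAST i → i=4. Stack: []
LOAD_FAST i → push 4. Stack: [4]
LOAD_CONST → push 4. Stack: [4, 4]
COMPARE_OP bool(<) → 4 vs 4 = False. Stack: [False]
POP_JUMP_IF_FALSE → pop False; jump. Stack: []
LOAD_FAST t → push -56. Stack: [-56]
RETURN_VALUE → return -56.

-56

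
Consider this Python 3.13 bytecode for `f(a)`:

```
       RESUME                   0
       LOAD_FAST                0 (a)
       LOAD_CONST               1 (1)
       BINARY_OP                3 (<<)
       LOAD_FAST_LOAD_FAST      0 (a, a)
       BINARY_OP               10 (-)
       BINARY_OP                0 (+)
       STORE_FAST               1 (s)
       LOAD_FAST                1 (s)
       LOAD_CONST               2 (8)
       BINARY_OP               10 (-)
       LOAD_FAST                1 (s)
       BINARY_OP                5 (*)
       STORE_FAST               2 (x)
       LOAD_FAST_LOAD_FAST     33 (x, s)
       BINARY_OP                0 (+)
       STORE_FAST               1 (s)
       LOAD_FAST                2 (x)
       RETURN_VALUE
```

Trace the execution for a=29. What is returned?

2900

LOAD_FAST a → push 29. Stack: [29]
LOAD_CONST → push 1. Stack: [29, 1]
BINARY_OP << → 29 << 1 = 58. Stack: [58]
LOAD_FAST_LOAD_FAST a,a → push 29,29. Stack: [58, 29, 29]
BINARY_OP - → 29 - 29 = 0. Stack: [58, 0]
BINARY_OP + → 58 + 0 = 58. Stack: [58]
STORE_FAST s → s=58. Stack: []
LOAD_FAST s → push 58. Stack: [58]
LOAD_CONST → push 8. Stack: [58, 8]
BINARY_OP - → 58 - 8 = 50. Stack: [50]
LOAD_FAST s → push 58. Stack: [50, 58]
BINARY_OP * → 50 * 58 = 2900. Stack: [2900]
STORE_FAST x → x=2900. Stack: []
LOAD_FAST_LOAD_FAST x,s → push 2900,58. Stack: [2900, 58]
BINARY_OP + → 2900 + 58 = 2958. Stack: [2958]
STORE_FAST s → s=2958. Stack: []
LOAD_FAST x → push 2900. Stack: [2900]
RETURN_VALUE → return 2900.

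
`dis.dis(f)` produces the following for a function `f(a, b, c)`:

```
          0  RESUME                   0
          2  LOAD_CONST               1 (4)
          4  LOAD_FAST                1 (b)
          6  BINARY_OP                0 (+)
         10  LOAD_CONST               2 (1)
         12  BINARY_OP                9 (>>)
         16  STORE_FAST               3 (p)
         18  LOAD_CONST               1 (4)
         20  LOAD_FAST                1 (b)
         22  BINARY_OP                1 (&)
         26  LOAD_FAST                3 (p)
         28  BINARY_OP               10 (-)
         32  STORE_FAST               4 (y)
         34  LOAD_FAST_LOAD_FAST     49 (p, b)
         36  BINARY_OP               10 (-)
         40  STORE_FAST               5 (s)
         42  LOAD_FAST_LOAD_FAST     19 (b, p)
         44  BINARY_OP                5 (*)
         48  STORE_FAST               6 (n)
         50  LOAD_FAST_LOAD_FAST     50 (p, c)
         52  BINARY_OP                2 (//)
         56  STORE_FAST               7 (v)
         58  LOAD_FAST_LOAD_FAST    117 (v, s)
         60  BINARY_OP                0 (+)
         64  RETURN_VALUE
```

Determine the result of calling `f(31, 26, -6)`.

LOAD_CONST → push 4. Stack: [4]
LOAD_FAST b → push 26. Stack: [4, 26]
BINARY_OP + → 4 + 26 = 30. Stack: [30]
LOAD_CONST → push 1. Stack: [30, 1]
BINARY_OP >> → 30 >> 1 = 15. Stack: [15]
STORE_FAST p → p=15. Stack: []
LOAD_CONST → push 4. Stack: [4]
LOAD_FAST b → push 26. Stack: [4, 26]
BINARY_OP & → 4 & 26 = 0. Stack: [0]
LOAD_FAST p → push 15. Stack: [0, 15]
BINARY_OP - → 0 - 15 = -15. Stack: [-15]
STORE_FAST y → y=-15. Stack: []
LOAD_FAST_LOAD_FAST p,b → push 15,26. Stack: [15, 26]
BINARY_OP - → 15 - 26 = -11. Stack: [-11]
STORE_FAST s → s=-11. Stack: []
LOAD_FAST_LOAD_FAST b,p → push 26,15. Stack: [26, 15]
BINARY_OP * → 26 * 15 = 390. Stack: [390]
STORE_FAST n → n=390. Stack: []
LOAD_FAST_LOAD_FAST p,c → push 15,-6. Stack: [15, -6]
BINARY_OP // → 15 // -6 = -3. Stack: [-3]
STORE_FAST v → v=-3. Stack: []
LOAD_FAST_LOAD_FAST v,s → push -3,-11. Stack: [-3, -11]
BINARY_OP + → -3 + -11 = -14. Stack: [-14]
RETURN_VALUE → return -14.

-14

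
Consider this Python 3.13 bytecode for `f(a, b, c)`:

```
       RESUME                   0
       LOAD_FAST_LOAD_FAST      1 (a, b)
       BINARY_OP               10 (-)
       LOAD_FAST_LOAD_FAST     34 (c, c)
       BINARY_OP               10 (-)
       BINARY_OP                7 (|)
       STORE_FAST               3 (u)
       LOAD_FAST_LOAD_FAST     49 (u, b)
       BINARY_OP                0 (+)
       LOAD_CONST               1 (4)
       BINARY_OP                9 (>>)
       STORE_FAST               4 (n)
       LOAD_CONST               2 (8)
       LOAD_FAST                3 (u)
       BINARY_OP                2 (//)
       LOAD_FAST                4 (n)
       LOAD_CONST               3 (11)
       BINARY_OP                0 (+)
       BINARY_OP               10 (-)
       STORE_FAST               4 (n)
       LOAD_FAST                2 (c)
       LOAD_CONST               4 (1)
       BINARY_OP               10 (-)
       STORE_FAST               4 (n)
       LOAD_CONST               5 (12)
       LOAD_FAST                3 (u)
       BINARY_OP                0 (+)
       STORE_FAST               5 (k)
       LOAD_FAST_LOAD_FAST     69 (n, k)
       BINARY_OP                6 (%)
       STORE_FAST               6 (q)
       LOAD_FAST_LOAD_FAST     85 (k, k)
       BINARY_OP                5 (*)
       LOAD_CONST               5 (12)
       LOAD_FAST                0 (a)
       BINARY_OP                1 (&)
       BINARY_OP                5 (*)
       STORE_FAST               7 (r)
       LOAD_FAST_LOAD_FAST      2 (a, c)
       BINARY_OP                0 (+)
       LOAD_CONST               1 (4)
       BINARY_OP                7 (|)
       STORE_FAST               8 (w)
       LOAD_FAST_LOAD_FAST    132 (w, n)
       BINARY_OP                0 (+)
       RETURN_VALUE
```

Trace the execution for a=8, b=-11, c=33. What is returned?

77

LOAD_FAST_LOAD_FAST a,b → push 8,-11. Stack: [8, -11]
BINARY_OP - → 8 - -11 = 19. Stack: [19]
LOAD_FAST_LOAD_FAST c,c → push 33,33. Stack: [19, 33, 33]
BINARY_OP - → 33 - 33 = 0. Stack: [19, 0]
BINARY_OP | → 19 | 0 = 19. Stack: [19]
STORE_FAST u → u=19. Stack: []
LOAD_FAST_LOAD_FAST u,b → push 19,-11. Stack: [19, -11]
BINARY_OP + → 19 + -11 = 8. Stack: [8]
LOAD_CONST → push 4. Stack: [8, 4]
BINARY_OP >> → 8 >> 4 = 0. Stack: [0]
STORE_FAST n → n=0. Stack: []
LOAD_CONST → push 8. Stack: [8]
LOAD_FAST u → push 19. Stack: [8, 19]
BINARY_OP // → 8 // 19 = 0. Stack: [0]
LOAD_FAST n → push 0. Stack: [0, 0]
LOAD_CONST → push 11. Stack: [0, 0, 11]
BINARY_OP + → 0 + 11 = 11. Stack: [0, 11]
BINARY_OP - → 0 - 11 = -11. Stack: [-11]
STORE_FAST n → n=-11. Stack: []
LOAD_FAST c → push 33. Stack: [33]
LOAD_CONST → push 1. Stack: [33, 1]
BINARY_OP - → 33 - 1 = 32. Stack: [32]
STORE_FAST n → n=32. Stack: []
LOAD_CONST → push 12. Stack: [12]
LOAD_FAST u → push 19. Stack: [12, 19]
BINARY_OP + → 12 + 19 = 31. Stack: [31]
STORE_FAST k → k=31. Stack: []
LOAD_FAST_LOAD_FAST n,k → push 32,31. Stack: [32, 31]
BINARY_OP % → 32 % 31 = 1. Stack: [1]
STORE_FAST q → q=1. Stack: []
LOAD_FAST_LOAD_FAST k,k → push 31,31. Stack: [31, 31]
BINARY_OP * → 31 * 31 = 961. Stack: [961]
LOAD_CONST → push 12. Stack: [961, 12]
LOAD_FAST a → push 8. Stack: [961, 12, 8]
BINARY_OP & → 12 & 8 = 8. Stack: [961, 8]
BINARY_OP * → 961 * 8 = 7688. Stack: [7688]
STORE_FAST r → r=7688. Stack: []
LOAD_FAST_LOAD_FAST a,c → push 8,33. Stack: [8, 33]
BINARY_OP + → 8 + 33 = 41. Stack: [41]
LOAD_CONST → push 4. Stack: [41, 4]
BINARY_OP | → 41 | 4 = 45. Stack: [45]
STORE_FAST w → w=45. Stack: []
LOAD_FAST_LOAD_FAST w,n → push 45,32. Stack: [45, 32]
BINARY_OP + → 45 + 32 = 77. Stack: [77]
RETURN_VALUE → return 77.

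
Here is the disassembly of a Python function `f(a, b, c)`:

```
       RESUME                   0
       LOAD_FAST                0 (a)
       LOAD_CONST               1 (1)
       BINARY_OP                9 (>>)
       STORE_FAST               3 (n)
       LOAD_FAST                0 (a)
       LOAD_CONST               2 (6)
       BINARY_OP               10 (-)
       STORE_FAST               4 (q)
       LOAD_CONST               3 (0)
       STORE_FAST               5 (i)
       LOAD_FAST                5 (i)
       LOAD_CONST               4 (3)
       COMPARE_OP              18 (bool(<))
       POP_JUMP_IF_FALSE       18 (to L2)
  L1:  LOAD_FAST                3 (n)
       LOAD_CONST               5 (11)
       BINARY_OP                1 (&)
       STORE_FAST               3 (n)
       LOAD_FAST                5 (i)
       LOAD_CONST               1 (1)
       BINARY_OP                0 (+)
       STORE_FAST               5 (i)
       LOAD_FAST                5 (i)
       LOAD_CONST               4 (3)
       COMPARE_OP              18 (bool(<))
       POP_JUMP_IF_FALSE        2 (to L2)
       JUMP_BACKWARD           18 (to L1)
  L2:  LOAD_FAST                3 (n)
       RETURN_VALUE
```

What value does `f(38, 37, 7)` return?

3

LOAD_FAST a → push 38. Stack: [38]
LOAD_CONST → push 1. Stack: [38, 1]
BINARY_OP >> → 38 >> 1 = 19. Stack: [19]
STORE_FAST n → n=19. Stack: []
LOAD_FAST a → push 38. Stack: [38]
LOAD_CONST → push 6. Stack: [38, 6]
BINARY_OP - → 38 - 6 = 32. Stack: [32]
STORE_FAST q → q=32. Stack: []
LOAD_CONST → push 0. Stack: [0]
STORE_FAST i → i=0. Stack: []
LOAD_FAST i → push 0. Stack: [0]
LOAD_CONST → push 3. Stack: [0, 3]
COMPARE_OP bool(<) → 0 vs 3 = True. Stack: [True]
POP_JUMP_IF_FALSE → pop True; no jump. Stack: []
LOAD_FAST n → push 19. Stack: [19]
LOAD_CONST → push 11. Stack: [19, 11]
BINARY_OP & → 19 & 11 = 3. Stack: [3]
STORE_FAST n → n=3. Stack: []
LOAD_FAST i → push 0. Stack: [0]
LOAD_CONST → push 1. Stack: [0, 1]
BINARY_OP + → 0 + 1 = 1. Stack: [1]
STORE_FAST i → i=1. Stack: []
LOAD_FAST i → push 1. Stack: [1]
LOAD_CONST → push 3. Stack: [1, 3]
COMPARE_OP bool(<) → 1 vs 3 = True. Stack: [True]
POP_JUMP_IF_FALSE → pop True; no jump. Stack: []
LOAD_FAST n → push 3. Stack: [3]
LOAD_CONST → push 11. Stack: [3, 11]
BINARY_OP & → 3 & 11 = 3. Stack: [3]
STORE_FAST n → n=3. Stack: []
LOAD_FAST i → push 1. Stack: [1]
LOAD_CONST → push 1. Stack: [1, 1]
BINARY_OP + → 1 + 1 = 2. Stack: [2]
STORE_FAST i → i=2. Stack: []
LOAD_FAST i → push 2. Stack: [2]
LOAD_CONST → push 3. Stack: [2, 3]
COMPARE_OP bool(<) → 2 vs 3 = True. Stack: [True]
POP_JUMP_IF_FALSE → pop True; no jump. Stack: []
LOAD_FAST n → push 3. Stack: [3]
LOAD_CONST → push 11. Stack: [3, 11]
BINARY_OP & → 3 & 11 = 3. Stack: [3]
STORE_FAST n → n=3. Stack: []
LOAD_FAST i → push 2. Stack: [2]
LOAD_CONST → push 1. Stack: [2, 1]
BINARY_OP + → 2 + 1 = 3. Stack: [3]
STORE_FAST i → i=3. Stack: []
LOAD_FAST i → push 3. Stack: [3]
LOAD_CONST → push 3. Stack: [3, 3]
COMPARE_OP bool(<) → 3 vs 3 = False. Stack: [False]
POP_JUMP_IF_FALSE → pop False; jump. Stack: []
LOAD_FAST n → push 3. Stack: [3]
RETURN_VALUE → return 3.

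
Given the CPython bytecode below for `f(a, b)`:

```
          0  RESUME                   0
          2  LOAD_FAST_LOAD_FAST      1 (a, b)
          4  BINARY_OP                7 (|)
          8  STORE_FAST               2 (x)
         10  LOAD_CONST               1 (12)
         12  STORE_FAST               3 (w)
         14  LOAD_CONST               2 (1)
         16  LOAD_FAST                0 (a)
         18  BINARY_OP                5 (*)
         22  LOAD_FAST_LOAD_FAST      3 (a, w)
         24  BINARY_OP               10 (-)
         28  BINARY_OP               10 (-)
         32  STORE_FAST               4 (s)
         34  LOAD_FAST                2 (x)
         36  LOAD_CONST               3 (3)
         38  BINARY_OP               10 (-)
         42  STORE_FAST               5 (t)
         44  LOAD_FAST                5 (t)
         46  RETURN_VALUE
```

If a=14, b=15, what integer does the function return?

LOAD_FAST_LOAD_FAST a,b → push 14,15. Stack: [14, 15]
BINARY_OP | → 14 | 15 = 15. Stack: [15]
STORE_FAST x → x=15. Stack: []
LOAD_CONST → push 12. Stack: [12]
STORE_FAST w → w=12. Stack: []
LOAD_CONST → push 1. Stack: [1]
LOAD_FAST a → push 14. Stack: [1, 14]
BINARY_OP * → 1 * 14 = 14. Stack: [14]
LOAD_FAST_LOAD_FAST a,w → push 14,12. Stack: [14, 14, 12]
BINARY_OP - → 14 - 12 = 2. Stack: [14, 2]
BINARY_OP - → 14 - 2 = 12. Stack: [12]
STORE_FAST s → s=12. Stack: []
LOAD_FAST x → push 15. Stack: [15]
LOAD_CONST → push 3. Stack: [15, 3]
BINARY_OP - → 15 - 3 = 12. Stack: [12]
STORE_FAST t → t=12. Stack: []
LOAD_FAST t → push 12. Stack: [12]
RETURN_VALUE → return 12.

12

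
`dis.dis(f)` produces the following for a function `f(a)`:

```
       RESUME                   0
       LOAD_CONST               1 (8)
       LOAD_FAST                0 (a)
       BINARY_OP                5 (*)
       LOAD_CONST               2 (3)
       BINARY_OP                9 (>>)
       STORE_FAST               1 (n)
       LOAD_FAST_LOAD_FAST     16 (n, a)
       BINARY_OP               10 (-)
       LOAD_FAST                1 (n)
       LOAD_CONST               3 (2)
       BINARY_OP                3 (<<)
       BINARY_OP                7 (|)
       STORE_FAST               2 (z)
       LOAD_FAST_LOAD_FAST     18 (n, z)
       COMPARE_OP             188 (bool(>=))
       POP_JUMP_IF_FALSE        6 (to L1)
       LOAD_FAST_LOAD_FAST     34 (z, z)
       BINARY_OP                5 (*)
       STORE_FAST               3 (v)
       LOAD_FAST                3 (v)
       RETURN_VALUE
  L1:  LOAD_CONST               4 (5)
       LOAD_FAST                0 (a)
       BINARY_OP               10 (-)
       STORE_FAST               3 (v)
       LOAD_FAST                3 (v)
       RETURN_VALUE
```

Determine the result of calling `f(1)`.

4

LOAD_CONST → push 8. Stack: [8]
LOAD_FAST a → push 1. Stack: [8, 1]
BINARY_OP * → 8 * 1 = 8. Stack: [8]
LOAD_CONST → push 3. Stack: [8, 3]
BINARY_OP >> → 8 >> 3 = 1. Stack: [1]
STORE_FAST n → n=1. Stack: []
LOAD_FAST_LOAD_FAST n,a → push 1,1. Stack: [1, 1]
BINARY_OP - → 1 - 1 = 0. Stack: [0]
LOAD_FAST n → push 1. Stack: [0, 1]
LOAD_CONST → push 2. Stack: [0, 1, 2]
BINARY_OP << → 1 << 2 = 4. Stack: [0, 4]
BINARY_OP | → 0 | 4 = 4. Stack: [4]
STORE_FAST z → z=4. Stack: []
LOAD_FAST_LOAD_FAST n,z → push 1,4. Stack: [1, 4]
COMPARE_OP bool(>=) → 1 vs 4 = False. Stack: [False]
POP_JUMP_IF_FALSE → pop False; jump. Stack: []
LOAD_CONST → push 5. Stack: [5]
LOAD_FAST a → push 1. Stack: [5, 1]
BINARY_OP - → 5 - 1 = 4. Stack: [4]
STORE_FAST v → v=4. Stack: []
LOAD_FAST v → push 4. Stack: [4]
RETURN_VALUE → return 4.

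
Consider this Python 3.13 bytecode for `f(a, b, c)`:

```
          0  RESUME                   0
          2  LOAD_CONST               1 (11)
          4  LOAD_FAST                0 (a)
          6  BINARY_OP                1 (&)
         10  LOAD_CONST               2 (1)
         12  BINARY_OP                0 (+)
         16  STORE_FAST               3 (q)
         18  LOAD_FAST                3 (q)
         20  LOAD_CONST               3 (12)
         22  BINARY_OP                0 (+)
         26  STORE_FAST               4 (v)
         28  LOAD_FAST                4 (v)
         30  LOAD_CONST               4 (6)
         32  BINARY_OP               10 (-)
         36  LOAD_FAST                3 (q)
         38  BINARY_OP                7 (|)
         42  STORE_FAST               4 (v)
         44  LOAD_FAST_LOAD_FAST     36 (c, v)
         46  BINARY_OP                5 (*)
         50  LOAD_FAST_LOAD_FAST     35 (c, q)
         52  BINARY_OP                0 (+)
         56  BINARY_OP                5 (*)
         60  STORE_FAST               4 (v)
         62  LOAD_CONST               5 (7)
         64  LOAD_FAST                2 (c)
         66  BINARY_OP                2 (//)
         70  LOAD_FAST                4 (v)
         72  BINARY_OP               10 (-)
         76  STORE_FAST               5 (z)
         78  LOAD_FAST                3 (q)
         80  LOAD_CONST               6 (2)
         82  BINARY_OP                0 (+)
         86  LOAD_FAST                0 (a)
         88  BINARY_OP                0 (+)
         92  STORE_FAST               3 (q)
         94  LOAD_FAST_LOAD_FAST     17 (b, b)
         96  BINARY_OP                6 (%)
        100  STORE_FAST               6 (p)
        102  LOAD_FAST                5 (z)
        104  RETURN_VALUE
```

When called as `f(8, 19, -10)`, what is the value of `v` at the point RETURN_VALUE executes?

150

LOAD_CONST → push 11. Stack: [11]
LOAD_FAST a → push 8. Stack: [11, 8]
BINARY_OP & → 11 & 8 = 8. Stack: [8]
LOAD_CONST → push 1. Stack: [8, 1]
BINARY_OP + → 8 + 1 = 9. Stack: [9]
STORE_FAST q → q=9. Stack: []
LOAD_FAST q → push 9. Stack: [9]
LOAD_CONST → push 12. Stack: [9, 12]
BINARY_OP + → 9 + 12 = 21. Stack: [21]
STORE_FAST v → v=21. Stack: []
LOAD_FAST v → push 21. Stack: [21]
LOAD_CONST → push 6. Stack: [21, 6]
BINARY_OP - → 21 - 6 = 15. Stack: [15]
LOAD_FAST q → push 9. Stack: [15, 9]
BINARY_OP | → 15 | 9 = 15. Stack: [15]
STORE_FAST v → v=15. Stack: []
LOAD_FAST_LOAD_FAST c,v → push -10,15. Stack: [-10, 15]
BINARY_OP * → -10 * 15 = -150. Stack: [-150]
LOAD_FAST_LOAD_FAST c,q → push -10,9. Stack: [-150, -10, 9]
BINARY_OP + → -10 + 9 = -1. Stack: [-150, -1]
BINARY_OP * → -150 * -1 = 150. Stack: [150]
STORE_FAST v → v=150. Stack: []
LOAD_CONST → push 7. Stack: [7]
LOAD_FAST c → push -10. Stack: [7, -10]
BINARY_OP // → 7 // -10 = -1. Stack: [-1]
LOAD_FAST v → push 150. Stack: [-1, 150]
BINARY_OP - → -1 - 150 = -151. Stack: [-151]
STORE_FAST z → z=-151. Stack: []
LOAD_FAST q → push 9. Stack: [9]
LOAD_CONST → push 2. Stack: [9, 2]
BINARY_OP + → 9 + 2 = 11. Stack: [11]
LOAD_FAST a → push 8. Stack: [11, 8]
BINARY_OP + → 11 + 8 = 19. Stack: [19]
STORE_FAST q → q=19. Stack: []
LOAD_FAST_LOAD_FAST b,b → push 19,19. Stack: [19, 19]
BINARY_OP % → 19 % 19 = 0. Stack: [0]
STORE_FAST p → p=0. Stack: []
LOAD_FAST z → push -151. Stack: [-151]
RETURN_VALUE → return -151.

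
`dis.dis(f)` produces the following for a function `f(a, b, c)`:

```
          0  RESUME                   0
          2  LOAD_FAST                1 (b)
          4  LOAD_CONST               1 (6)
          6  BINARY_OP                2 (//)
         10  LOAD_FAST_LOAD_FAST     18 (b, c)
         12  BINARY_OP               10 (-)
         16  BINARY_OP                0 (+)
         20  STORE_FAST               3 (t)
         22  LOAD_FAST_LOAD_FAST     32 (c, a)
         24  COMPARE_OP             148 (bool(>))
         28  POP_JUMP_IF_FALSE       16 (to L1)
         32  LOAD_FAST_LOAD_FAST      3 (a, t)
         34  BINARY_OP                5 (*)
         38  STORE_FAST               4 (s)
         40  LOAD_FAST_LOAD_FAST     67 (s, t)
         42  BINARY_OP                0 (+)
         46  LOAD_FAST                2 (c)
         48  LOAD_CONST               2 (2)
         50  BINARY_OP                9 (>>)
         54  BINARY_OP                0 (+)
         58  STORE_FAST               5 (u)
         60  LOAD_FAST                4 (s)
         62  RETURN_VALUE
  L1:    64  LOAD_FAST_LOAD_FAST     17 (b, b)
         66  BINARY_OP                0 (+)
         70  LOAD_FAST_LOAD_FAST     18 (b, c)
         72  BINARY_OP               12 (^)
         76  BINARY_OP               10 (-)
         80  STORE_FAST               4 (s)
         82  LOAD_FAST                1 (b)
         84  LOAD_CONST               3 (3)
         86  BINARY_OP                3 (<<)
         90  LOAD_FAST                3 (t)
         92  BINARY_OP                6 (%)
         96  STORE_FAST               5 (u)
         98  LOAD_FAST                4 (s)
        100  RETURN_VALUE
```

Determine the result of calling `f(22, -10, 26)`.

-836

LOAD_FAST b → push -10. Stack: [-10]
LOAD_CONST → push 6. Stack: [-10, 6]
BINARY_OP // → -10 // 6 = -2. Stack: [-2]
LOAD_FAST_LOAD_FAST b,c → push -10,26. Stack: [-2, -10, 26]
BINARY_OP - → -10 - 26 = -36. Stack: [-2, -36]
BINARY_OP + → -2 + -36 = -38. Stack: [-38]
STORE_FAST t → t=-38. Stack: []
LOAD_FAST_LOAD_FAST c,a → push 26,22. Stack: [26, 22]
COMPARE_OP bool(>) → 26 vs 22 = True. Stack: [True]
POP_JUMP_IF_FALSE → pop True; no jump. Stack: []
LOAD_FAST_LOAD_FAST a,t → push 22,-38. Stack: [22, -38]
BINARY_OP * → 22 * -38 = -836. Stack: [-836]
STORE_FAST s → s=-836. Stack: []
LOAD_FAST_LOAD_FAST s,t → push -836,-38. Stack: [-836, -38]
BINARY_OP + → -836 + -38 = -874. Stack: [-874]
LOAD_FAST c → push 26. Stack: [-874, 26]
LOAD_CONST → push 2. Stack: [-874, 26, 2]
BINARY_OP >> → 26 >> 2 = 6. Stack: [-874, 6]
BINARY_OP + → -874 + 6 = -868. Stack: [-868]
STORE_FAST u → u=-868. Stack: []
LOAD_FAST s → push -836. Stack: [-836]
RETURN_VALUE → return -836.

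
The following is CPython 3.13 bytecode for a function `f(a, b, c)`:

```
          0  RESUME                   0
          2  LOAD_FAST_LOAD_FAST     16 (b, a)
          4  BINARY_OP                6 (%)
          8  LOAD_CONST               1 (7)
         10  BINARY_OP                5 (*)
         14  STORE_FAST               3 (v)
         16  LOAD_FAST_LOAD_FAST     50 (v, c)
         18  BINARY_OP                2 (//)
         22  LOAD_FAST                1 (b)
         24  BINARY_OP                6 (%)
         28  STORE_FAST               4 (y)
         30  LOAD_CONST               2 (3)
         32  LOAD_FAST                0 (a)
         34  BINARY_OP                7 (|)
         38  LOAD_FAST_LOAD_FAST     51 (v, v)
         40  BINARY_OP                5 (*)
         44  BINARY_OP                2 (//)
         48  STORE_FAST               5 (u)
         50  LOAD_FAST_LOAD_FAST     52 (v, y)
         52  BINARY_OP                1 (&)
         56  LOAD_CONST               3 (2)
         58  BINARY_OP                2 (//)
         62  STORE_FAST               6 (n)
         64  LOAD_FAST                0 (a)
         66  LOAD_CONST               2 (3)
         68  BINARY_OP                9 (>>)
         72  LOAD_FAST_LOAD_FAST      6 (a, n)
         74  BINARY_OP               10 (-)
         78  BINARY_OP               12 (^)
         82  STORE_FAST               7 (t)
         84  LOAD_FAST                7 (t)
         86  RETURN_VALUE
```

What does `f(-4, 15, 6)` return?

7

LOAD_FAST_LOAD_FAST b,a → push 15,-4. Stack: [15, -4]
BINARY_OP % → 15 % -4 = -1. Stack: [-1]
LOAD_CONST → push 7. Stack: [-1, 7]
BINARY_OP * → -1 * 7 = -7. Stack: [-7]
STORE_FAST v → v=-7. Stack: []
LOAD_FAST_LOAD_FAST v,c → push -7,6. Stack: [-7, 6]
BINARY_OP // → -7 // 6 = -2. Stack: [-2]
LOAD_FAST b → push 15. Stack: [-2, 15]
BINARY_OP % → -2 % 15 = 13. Stack: [13]
STORE_FAST y → y=13. Stack: []
LOAD_CONST → push 3. Stack: [3]
LOAD_FAST a → push -4. Stack: [3, -4]
BINARY_OP | → 3 | -4 = -1. Stack: [-1]
LOAD_FAST_LOAD_FAST v,v → push -7,-7. Stack: [-1, -7, -7]
BINARY_OP * → -7 * -7 = 49. Stack: [-1, 49]
BINARY_OP // → -1 // 49 = -1. Stack: [-1]
STORE_FAST u → u=-1. Stack: []
LOAD_FAST_LOAD_FAST v,y → push -7,13. Stack: [-7, 13]
BINARY_OP & → -7 & 13 = 9. Stack: [9]
LOAD_CONST → push 2. Stack: [9, 2]
BINARY_OP // → 9 // 2 = 4. Stack: [4]
STORE_FAST n → n=4. Stack: []
LOAD_FAST a → push -4. Stack: [-4]
LOAD_CONST → push 3. Stack: [-4, 3]
BINARY_OP >> → -4 >> 3 = -1. Stack: [-1]
LOAD_FAST_LOAD_FAST a,n → push -4,4. Stack: [-1, -4, 4]
BINARY_OP - → -4 - 4 = -8. Stack: [-1, -8]
BINARY_OP ^ → -1 ^ -8 = 7. Stack: [7]
STORE_FAST t → t=7. Stack: []
LOAD_FAST t → push 7. Stack: [7]
RETURN_VALUE → return 7.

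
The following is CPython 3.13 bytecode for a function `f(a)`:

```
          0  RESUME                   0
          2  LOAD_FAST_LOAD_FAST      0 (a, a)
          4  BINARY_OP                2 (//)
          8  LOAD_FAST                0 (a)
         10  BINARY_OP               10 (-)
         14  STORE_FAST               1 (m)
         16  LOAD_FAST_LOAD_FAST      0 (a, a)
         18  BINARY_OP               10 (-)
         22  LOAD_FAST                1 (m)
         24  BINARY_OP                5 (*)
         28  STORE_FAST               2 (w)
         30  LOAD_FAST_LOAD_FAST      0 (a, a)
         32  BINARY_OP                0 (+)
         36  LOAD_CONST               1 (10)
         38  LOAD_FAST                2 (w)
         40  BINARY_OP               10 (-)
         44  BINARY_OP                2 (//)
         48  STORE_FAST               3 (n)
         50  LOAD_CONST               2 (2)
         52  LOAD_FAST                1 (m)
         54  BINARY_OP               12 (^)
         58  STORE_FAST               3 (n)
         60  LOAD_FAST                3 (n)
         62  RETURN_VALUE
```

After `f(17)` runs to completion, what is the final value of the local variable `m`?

LOAD_FAST_LOAD_FAST a,a → push 17,17. Stack: [17, 17]
BINARY_OP // → 17 // 17 = 1. Stack: [1]
LOAD_FAST a → push 17. Stack: [1, 17]
BINARY_OP - → 1 - 17 = -16. Stack: [-16]
STORE_FAST m → m=-16. Stack: []
LOAD_FAST_LOAD_FAST a,a → push 17,17. Stack: [17, 17]
BINARY_OP - → 17 - 17 = 0. Stack: [0]
LOAD_FAST m → push -16. Stack: [0, -16]
BINARY_OP * → 0 * -16 = 0. Stack: [0]
STORE_FAST w → w=0. Stack: []
LOAD_FAST_LOAD_FAST a,a → push 17,17. Stack: [17, 17]
BINARY_OP + → 17 + 17 = 34. Stack: [34]
LOAD_CONST → push 10. Stack: [34, 10]
LOAD_FAST w → push 0. Stack: [34, 10, 0]
BINARY_OP - → 10 - 0 = 10. Stack: [34, 10]
BINARY_OP // → 34 // 10 = 3. Stack: [3]
STORE_FAST n → n=3. Stack: []
LOAD_CONST → push 2. Stack: [2]
LOAD_FAST m → push -16. Stack: [2, -16]
BINARY_OP ^ → 2 ^ -16 = -14. Stack: [-14]
STORE_FAST n → n=-14. Stack: []
LOAD_FAST n → push -14. Stack: [-14]
RETURN_VALUE → return -14.

-16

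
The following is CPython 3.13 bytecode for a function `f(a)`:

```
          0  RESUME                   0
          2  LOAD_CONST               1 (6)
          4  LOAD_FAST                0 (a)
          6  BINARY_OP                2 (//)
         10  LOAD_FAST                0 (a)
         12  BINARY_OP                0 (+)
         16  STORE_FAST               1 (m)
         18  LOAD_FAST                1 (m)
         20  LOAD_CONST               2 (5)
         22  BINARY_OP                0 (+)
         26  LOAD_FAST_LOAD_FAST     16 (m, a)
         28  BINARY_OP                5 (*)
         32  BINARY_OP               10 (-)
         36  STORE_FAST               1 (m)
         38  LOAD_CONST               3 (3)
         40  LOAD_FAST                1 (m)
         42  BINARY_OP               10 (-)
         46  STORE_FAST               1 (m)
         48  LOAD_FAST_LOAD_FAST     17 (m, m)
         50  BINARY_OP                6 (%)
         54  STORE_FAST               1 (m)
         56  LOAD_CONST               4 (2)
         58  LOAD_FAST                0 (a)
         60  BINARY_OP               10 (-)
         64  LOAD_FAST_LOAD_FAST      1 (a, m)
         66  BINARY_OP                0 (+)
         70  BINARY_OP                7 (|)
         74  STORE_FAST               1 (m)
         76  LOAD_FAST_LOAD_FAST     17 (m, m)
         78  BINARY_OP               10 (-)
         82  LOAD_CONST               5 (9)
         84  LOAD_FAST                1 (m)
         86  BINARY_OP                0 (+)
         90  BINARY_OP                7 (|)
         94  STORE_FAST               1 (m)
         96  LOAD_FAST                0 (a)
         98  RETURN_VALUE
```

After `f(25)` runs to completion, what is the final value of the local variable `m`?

LOAD_CONST → push 6. Stack: [6]
LOAD_FAST a → push 25. Stack: [6, 25]
BINARY_OP // → 6 // 25 = 0. Stack: [0]
LOAD_FAST a → push 25. Stack: [0, 25]
BINARY_OP + → 0 + 25 = 25. Stack: [25]
STORE_FAST m → m=25. Stack: []
LOAD_FAST m → push 25. Stack: [25]
LOAD_CONST → push 5. Stack: [25, 5]
BINARY_OP + → 25 + 5 = 30. Stack: [30]
LOAD_FAST_LOAD_FAST m,a → push 25,25. Stack: [30, 25, 25]
BINARY_OP * → 25 * 25 = 625. Stack: [30, 625]
BINARY_OP - → 30 - 625 = -595. Stack: [-595]
STORE_FAST m → m=-595. Stack: []
LOAD_CONST → push 3. Stack: [3]
LOAD_FAST m → push -595. Stack: [3, -595]
BINARY_OP - → 3 - -595 = 598. Stack: [598]
STORE_FAST m → m=598. Stack: []
LOAD_FAST_LOAD_FAST m,m → push 598,598. Stack: [598, 598]
BINARY_OP % → 598 % 598 = 0. Stack: [0]
STORE_FAST m → m=0. Stack: []
LOAD_CONST → push 2. Stack: [2]
LOAD_FAST a → push 25. Stack: [2, 25]
BINARY_OP - → 2 - 25 = -23. Stack: [-23]
LOAD_FAST_LOAD_FAST a,m → push 25,0. Stack: [-23, 25, 0]
BINARY_OP + → 25 + 0 = 25. Stack: [-23, 25]
BINARY_OP | → -23 | 25 = -7. Stack: [-7]
STORE_FAST m → m=-7. Stack: []
LOAD_FAST_LOAD_FAST m,m → push -7,-7. Stack: [-7, -7]
BINARY_OP - → -7 - -7 = 0. Stack: [0]
LOAD_CONST → push 9. Stack: [0, 9]
LOAD_FAST m → push -7. Stack: [0, 9, -7]
BINARY_OP + → 9 + -7 = 2. Stack: [0, 2]
BINARY_OP | → 0 | 2 = 2. Stack: [2]
STORE_FAST m → m=2. Stack: []
LOAD_FAST a → push 25. Stack: [25]
RETURN_VALUE → return 25.

2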